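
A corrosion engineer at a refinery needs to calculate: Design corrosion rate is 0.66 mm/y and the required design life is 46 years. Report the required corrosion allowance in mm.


Corrosion allowance = CR × design life
CA = 0.66 * 46 = 30.36 mm

30.36 mm


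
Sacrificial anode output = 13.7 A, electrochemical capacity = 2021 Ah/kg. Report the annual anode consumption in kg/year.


Annual consumption = current * hours per year / capacity
Rate = 13.7 * 8760 / 2021 = 59.4 kg/year

59.4 kg/year


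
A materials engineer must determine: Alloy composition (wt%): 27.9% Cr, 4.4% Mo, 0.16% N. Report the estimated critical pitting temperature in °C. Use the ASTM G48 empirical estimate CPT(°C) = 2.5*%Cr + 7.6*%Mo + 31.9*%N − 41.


Apply the ASTM G48 empirical CPT estimate: CPT(°C) = 2.5*%Cr + 7.6*%Mo + 31.9*%N − 41
2.5*27.9 = 69.75; 7.6*4.4 = 33.44; 31.9*0.16 = 5.104
CPT = 69.75 + 33.44 + 5.104 − 41 = 67.294 °C
Rounded to 0.1 °C: CPT ≈ 67.3 °C

67.3 °C


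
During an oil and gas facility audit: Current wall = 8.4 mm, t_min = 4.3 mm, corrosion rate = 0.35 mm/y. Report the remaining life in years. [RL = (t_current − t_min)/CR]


Apply the remaining-life relation: RL = (t_current − t_min) / CR
RL = (8.4 − 4.3) / 0.35 = 4.1 / 0.35 = 11.7 years

11.7 years


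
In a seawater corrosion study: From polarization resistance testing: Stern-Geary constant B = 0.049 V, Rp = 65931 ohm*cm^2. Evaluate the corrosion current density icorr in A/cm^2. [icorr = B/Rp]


Apply the Stern-Geary relation: icorr = B / Rp
icorr = 0.049 / 65931 = 7.432×10^-7 A/cm^2

7.432×10^-7 A/cm^2


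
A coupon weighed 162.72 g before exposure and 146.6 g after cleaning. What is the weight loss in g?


Weight loss = initial − final
WL = 162.72 − 146.6 = 16.12 g

16.12 g


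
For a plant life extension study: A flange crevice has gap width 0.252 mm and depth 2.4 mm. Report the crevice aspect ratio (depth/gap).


Aspect ratio = depth / gap
Ratio = 2.4 / 0.252 = 9.5

9.5


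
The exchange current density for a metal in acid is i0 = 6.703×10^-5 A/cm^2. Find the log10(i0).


i0 = 6.703×10^-5 A/cm^2
log10(i0) = -4.174

-4.174


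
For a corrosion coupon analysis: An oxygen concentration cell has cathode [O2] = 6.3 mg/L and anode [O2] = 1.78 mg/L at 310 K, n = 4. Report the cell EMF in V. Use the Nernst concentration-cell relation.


Apply the Nernst concentration-cell relation: E = (RT/nF)*ln(C_cathode/C_anode)
RT/nF = 8.314*310/(4*96485) = 0.00667808 V
ln(6.3/1.78) = 1.26394
E = 0.00667808 * 1.26394 = 0.00844 V

0.00844 V


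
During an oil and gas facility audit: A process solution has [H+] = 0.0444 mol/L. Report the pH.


pH = −log10[H+]
pH = −log10(0.0444) = 1.35

1.35


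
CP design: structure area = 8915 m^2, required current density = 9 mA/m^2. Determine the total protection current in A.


I = area * current density, then convert mA → A (÷1000)
I = 8915 * 9 / 1000 = 80.24 A

80.24 A


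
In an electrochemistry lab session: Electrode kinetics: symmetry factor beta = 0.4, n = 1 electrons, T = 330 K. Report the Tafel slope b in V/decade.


Apply the Tafel slope relation: b = 2.303*R*T/(beta*n*F)
Numerator: 2.303 * 8.314 * 330 = 6318.56
Denominator: 0.4 * 1 * 96485 = 38594.0
b = 6318.56 / 38594.0 = 0.164 V/decade

0.164 V/decade


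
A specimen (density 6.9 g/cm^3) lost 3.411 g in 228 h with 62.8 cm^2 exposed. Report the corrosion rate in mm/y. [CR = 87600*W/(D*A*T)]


Apply the mm/y weight-loss relation: CR = 87600 * W / (D * A * T)
Numerator: 87600 * 3.411 = 298803.6
Denominator: 6.9 * 62.8 * 228 = 98796.96
CR = 298803.6 / 98796.96 = 3.02442 mm/y

3.02442 mm/y


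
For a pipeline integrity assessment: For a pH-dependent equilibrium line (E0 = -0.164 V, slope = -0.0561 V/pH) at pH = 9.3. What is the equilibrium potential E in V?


Apply the Pourbaix line equation: E = E0 + slope*pH
E = -0.164 + (-0.0561)*9.3 = -0.164 + (-0.52173) = -0.68573 V
Rounded to 3 decimal places: E = -0.686 V

-0.686 V


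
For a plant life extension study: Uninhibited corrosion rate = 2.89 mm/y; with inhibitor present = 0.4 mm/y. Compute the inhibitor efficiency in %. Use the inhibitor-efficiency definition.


Apply the inhibitor-efficiency definition: IE = (CR_blank − CR_inh)/CR_blank × 100
IE = (2.89 − 0.4) / 2.89 × 100
IE = 2.49 / 2.89 × 100 = 86.2 %

86.2 %


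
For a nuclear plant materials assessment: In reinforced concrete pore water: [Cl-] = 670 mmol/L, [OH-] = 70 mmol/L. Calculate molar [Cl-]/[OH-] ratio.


Threshold parameter = [Cl-] / [OH-] (molar basis; both in mmol/L, so units cancel)
Ratio = 670 / 70 = 9.57

9.57


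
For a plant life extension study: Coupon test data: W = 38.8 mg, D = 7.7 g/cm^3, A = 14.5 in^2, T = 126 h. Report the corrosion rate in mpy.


Apply the mpy weight-loss relation: CR = 534 * W / (D * A * T)
Numerator: 534 * 38.8 = 20719.2
Denominator: 7.7 * 14.5 * 126 = 14067.9
CR = 20719.2 / 14067.9 = 1.473 mpy

1.473 mpy


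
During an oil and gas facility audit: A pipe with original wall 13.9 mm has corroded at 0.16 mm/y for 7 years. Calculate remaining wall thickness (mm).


Remaining wall = original − CR × time
t = 13.9 − 0.16*7 = 13.9 − 1.12 = 12.78 mm

12.78 mm


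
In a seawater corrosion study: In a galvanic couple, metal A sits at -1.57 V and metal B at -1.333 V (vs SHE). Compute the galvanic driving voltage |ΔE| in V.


Driving voltage is the absolute potential difference.
|ΔE| = |-1.57 − (-1.333)| = 0.237 V

0.237 V


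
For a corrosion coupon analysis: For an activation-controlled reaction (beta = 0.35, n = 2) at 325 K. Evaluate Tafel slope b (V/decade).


Apply the Tafel slope relation: b = 2.303*R*T/(beta*n*F)
Numerator: 2.303 * 8.314 * 325 = 6222.82
Denominator: 0.35 * 2 * 96485 = 67539.5
b = 6222.82 / 67539.5 = 0.092 V/decade

0.092 V/decade


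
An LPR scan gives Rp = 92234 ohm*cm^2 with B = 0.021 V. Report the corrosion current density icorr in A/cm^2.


Apply the Stern-Geary relation: icorr = B / Rp
icorr = 0.021 / 92234 = 2.277×10^-7 A/cm^2

2.277×10^-7 A/cm^2


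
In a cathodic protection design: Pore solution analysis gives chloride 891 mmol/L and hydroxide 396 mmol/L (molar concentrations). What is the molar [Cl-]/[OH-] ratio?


Threshold parameter = [Cl-] / [OH-] (molar basis; both in mmol/L, so units cancel)
Ratio = 891 / 396 = 2.25

2.25


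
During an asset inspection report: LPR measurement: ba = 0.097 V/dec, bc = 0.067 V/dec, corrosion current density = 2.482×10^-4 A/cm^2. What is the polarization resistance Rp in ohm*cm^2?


Apply the Stern-Geary equation: Rp = ba*bc / (2.303*icorr*(ba+bc))
ba*bc = 0.097*0.067 = 0.006499
ba+bc = 0.164; 2.303*icorr*(ba+bc) = 2.303*2.482×10^-4*0.164 = 9.3743154×10^-5
Rp = 0.006499 / 9.3743154×10^-5 = 69.33 ohm*cm^2

69.33 ohm*cm^2


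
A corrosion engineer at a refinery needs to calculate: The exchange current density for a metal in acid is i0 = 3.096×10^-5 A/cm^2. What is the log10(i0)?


i0 = 3.096×10^-5 A/cm^2
log10(i0) = -4.509

-4.509


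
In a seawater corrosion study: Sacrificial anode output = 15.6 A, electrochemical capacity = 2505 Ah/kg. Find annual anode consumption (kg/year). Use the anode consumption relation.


Annual consumption = current * hours per year / capacity
Rate = 15.6 * 8760 / 2505 = 54.6 kg/year

54.6 kg/year


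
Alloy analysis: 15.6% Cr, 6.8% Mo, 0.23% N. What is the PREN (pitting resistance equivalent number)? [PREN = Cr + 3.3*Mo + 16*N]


Apply the PREN formula: PREN = Cr + 3.3*Mo + 16*N
PREN = 15.6 + 3.3*6.8 + 16*0.23
PREN = 15.6 + 22.44 + 3.68 = 41.72

41.72


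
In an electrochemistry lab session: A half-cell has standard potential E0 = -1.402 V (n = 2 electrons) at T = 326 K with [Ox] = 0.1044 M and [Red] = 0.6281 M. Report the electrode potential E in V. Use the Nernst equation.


Apply the Nernst equation: E = E0 + (RT/nF)*ln([Ox]/[Red])
Step 1: RT/nF = 8.314*326/(2*96485) = 0.01404552 V
Step 2: [Ox]/[Red] = 0.1044/0.6281 = 0.166216
Step 3: ln(0.166216) = -1.794467
Step 4: correction = 0.01404552 * -1.794467 = -0.025 V
E = -1.402 + -0.025 = -1.427 V

-1.427 V


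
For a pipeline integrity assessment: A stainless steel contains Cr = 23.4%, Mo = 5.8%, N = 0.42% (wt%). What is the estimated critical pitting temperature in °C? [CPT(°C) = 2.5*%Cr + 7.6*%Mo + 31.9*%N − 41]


Apply the ASTM G48 empirical CPT estimate: CPT(°C) = 2.5*%Cr + 7.6*%Mo + 31.9*%N − 41
2.5*23.4 = 58.5; 7.6*5.8 = 44.08; 31.9*0.42 = 13.398
CPT = 58.5 + 44.08 + 13.398 − 41 = 74.978 °C
Rounded to 0.1 °C: CPT ≈ 75.0 °C

75.0 °C


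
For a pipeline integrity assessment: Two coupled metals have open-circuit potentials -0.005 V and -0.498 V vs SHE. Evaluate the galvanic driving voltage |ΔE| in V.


Driving voltage is the absolute potential difference.
|ΔE| = |-0.005 − (-0.498)| = 0.493 V

0.493 V


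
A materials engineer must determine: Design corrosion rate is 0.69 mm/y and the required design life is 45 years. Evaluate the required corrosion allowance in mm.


Corrosion allowance = CR × design life
CA = 0.69 * 45 = 31.05 mm

31.05 mm


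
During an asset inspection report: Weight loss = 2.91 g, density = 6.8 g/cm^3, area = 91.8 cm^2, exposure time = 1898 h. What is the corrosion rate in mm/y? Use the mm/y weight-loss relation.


Apply the mm/y weight-loss relation: CR = 87600 * W / (D * A * T)
Numerator: 87600 * 2.91 = 254916.0
Denominator: 6.8 * 91.8 * 1898 = 1184807.52
CR = 254916.0 / 1184807.52 = 0.2152 mm/y

0.2152 mm/y


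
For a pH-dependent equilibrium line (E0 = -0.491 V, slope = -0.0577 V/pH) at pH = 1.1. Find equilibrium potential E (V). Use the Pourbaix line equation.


Apply the Pourbaix line equation: E = E0 + slope*pH
E = -0.491 + (-0.0577)*1.1 = -0.491 + (-0.06347) = -0.55447 V
Rounded to 3 decimal places: E = -0.554 V

-0.554 V


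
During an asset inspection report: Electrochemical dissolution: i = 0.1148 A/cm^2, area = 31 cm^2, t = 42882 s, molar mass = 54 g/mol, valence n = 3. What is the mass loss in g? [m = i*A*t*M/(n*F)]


Apply Faraday's law: m = i*A*t*M / (n*F)
Total charge passed Q = i*A*t = 0.1148*31*42882 = 152608.4616 C
m = Q*M/(n*F) = 152608.4616*54/(3*96485) = 28.47 g

28.47 g


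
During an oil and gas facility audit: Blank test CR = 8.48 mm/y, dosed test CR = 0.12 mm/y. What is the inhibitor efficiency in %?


Apply the inhibitor-efficiency definition: IE = (CR_blank − CR_inh)/CR_blank × 100
IE = (8.48 − 0.12) / 8.48 × 100
IE = 8.36 / 8.48 × 100 = 98.6 %

98.6 %


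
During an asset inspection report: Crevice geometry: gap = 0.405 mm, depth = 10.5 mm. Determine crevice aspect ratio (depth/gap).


Aspect ratio = depth / gap
Ratio = 10.5 / 0.405 = 25.9

25.9


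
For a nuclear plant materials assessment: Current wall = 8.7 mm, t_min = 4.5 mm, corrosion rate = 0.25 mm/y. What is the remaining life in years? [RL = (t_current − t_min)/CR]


Apply the remaining-life relation: RL = (t_current − t_min) / CR
RL = (8.7 − 4.5) / 0.25 = 4.2 / 0.25 = 16.8 years

16.8 years


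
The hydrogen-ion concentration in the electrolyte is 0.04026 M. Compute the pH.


pH = −log10[H+]
pH = −log10(0.04026) = 1.4

1.4


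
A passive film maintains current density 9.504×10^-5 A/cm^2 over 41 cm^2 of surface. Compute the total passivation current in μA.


I = i_pass * A, then convert A → μA (×10^6)
I = 9.504×10^-5 * 41 * 10^6 = 3896.64 μA

3896.64 μA


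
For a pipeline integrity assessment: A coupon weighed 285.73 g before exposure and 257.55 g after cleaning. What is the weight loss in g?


Weight loss = initial − final
WL = 285.73 − 257.55 = 28.18 g

28.18 g


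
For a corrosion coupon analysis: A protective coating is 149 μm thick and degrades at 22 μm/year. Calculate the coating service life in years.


Service life = thickness / degradation rate
Life = 149 / 22 = 6.8 years

6.8 years


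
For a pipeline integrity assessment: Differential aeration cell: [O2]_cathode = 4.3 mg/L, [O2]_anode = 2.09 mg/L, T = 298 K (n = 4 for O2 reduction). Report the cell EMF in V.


Apply the Nernst concentration-cell relation: E = (RT/nF)*ln(C_cathode/C_anode)
RT/nF = 8.314*298/(4*96485) = 0.00641958 V
ln(4.3/2.09) = 0.72145
E = 0.00641958 * 0.72145 = 0.00463 V

0.00463 V


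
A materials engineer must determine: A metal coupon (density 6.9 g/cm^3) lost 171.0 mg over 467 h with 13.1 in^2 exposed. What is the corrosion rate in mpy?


Apply the mpy weight-loss relation: CR = 534 * W / (D * A * T)
Numerator: 534 * 171.0 = 91314.0
Denominator: 6.9 * 13.1 * 467 = 42212.13
CR = 91314.0 / 42212.13 = 2.16322 mpy

2.16322 mpy


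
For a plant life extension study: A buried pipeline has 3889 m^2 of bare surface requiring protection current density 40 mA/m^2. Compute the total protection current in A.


I = area * current density, then convert mA → A (÷1000)
I = 3889 * 40 / 1000 = 155.56 A

155.56 A


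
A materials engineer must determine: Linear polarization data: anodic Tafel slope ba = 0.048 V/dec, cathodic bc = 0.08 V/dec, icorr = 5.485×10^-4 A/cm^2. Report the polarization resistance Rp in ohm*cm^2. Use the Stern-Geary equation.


Apply the Stern-Geary equation: Rp = ba*bc / (2.303*icorr*(ba+bc))
ba*bc = 0.048*0.08 = 0.00384
ba+bc = 0.128; 2.303*icorr*(ba+bc) = 2.303*5.485×10^-4*0.128 = 1.6168902×10^-4
Rp = 0.00384 / 1.6168902×10^-4 = 23.7 ohm*cm^2

23.7 ohm*cm^2


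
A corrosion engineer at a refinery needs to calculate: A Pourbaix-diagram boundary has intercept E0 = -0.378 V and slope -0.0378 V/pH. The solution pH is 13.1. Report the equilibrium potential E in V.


Apply the Pourbaix line equation: E = E0 + slope*pH
E = -0.378 + (-0.0378)*13.1 = -0.378 + (-0.49518) = -0.87318 V
Rounded to 3 decimal places: E = -0.873 V

-0.873 V


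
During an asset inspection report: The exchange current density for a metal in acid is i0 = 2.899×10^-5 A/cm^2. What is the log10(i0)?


i0 = 2.899×10^-5 A/cm^2
log10(i0) = -4.538

-4.538


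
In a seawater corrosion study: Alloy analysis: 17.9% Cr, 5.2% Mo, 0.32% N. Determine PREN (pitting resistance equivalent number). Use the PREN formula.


Apply the PREN formula: PREN = Cr + 3.3*Mo + 16*N
PREN = 17.9 + 3.3*5.2 + 16*0.32
PREN = 17.9 + 17.16 + 5.12 = 40.18

40.18


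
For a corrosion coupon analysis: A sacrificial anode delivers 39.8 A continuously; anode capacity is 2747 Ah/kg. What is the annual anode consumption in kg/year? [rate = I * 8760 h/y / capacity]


Annual consumption = current * hours per year / capacity
Rate = 39.8 * 8760 / 2747 = 126.9 kg/year

126.9 kg/year


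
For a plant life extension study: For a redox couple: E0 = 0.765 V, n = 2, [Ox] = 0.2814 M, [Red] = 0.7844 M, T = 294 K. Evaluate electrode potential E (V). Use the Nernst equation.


Apply the Nernst equation: E = E0 + (RT/nF)*ln([Ox]/[Red])
Step 1: RT/nF = 8.314*294/(2*96485) = 0.01266682 V
Step 2: [Ox]/[Red] = 0.2814/0.7844 = 0.358746
Step 3: ln(0.358746) = -1.025141
Step 4: correction = 0.01266682 * -1.025141 = -0.013 V
E = 0.765 + -0.013 = 0.752 V

0.752 V


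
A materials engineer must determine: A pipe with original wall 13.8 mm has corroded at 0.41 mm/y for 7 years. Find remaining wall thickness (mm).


Remaining wall = original − CR × time
t = 13.8 − 0.41*7 = 13.8 − 2.87 = 10.93 mm

10.93 mm


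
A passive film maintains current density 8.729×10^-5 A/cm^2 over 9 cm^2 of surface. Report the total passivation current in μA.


I = i_pass * A, then convert A → μA (×10^6)
I = 8.729×10^-5 * 9 * 10^6 = 785.61 μA

785.61 μA


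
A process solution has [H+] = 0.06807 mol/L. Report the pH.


pH = −log10[H+]
pH = −log10(0.06807) = 1.17

1.17


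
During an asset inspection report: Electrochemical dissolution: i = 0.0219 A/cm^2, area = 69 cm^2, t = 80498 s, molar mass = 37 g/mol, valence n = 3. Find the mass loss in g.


Apply Faraday's law: m = i*A*t*M / (n*F)
Total charge passed Q = i*A*t = 0.0219*69*80498 = 121640.5278 C
m = Q*M/(n*F) = 121640.5278*37/(3*96485) = 15.54887 g

15.54887 g


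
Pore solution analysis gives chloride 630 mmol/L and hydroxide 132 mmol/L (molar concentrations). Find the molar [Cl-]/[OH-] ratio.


Threshold parameter = [Cl-] / [OH-] (molar basis; both in mmol/L, so units cancel)
Ratio = 630 / 132 = 4.77

4.77


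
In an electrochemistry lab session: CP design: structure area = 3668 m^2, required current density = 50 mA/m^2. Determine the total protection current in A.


I = area * current density, then convert mA → A (÷1000)
I = 3668 * 50 / 1000 = 183.4 A

183.4 A


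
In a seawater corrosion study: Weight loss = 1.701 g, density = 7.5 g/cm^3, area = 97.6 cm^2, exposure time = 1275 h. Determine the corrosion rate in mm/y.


Apply the mm/y weight-loss relation: CR = 87600 * W / (D * A * T)
Numerator: 87600 * 1.701 = 149007.6
Denominator: 7.5 * 97.6 * 1275 = 933300.0
CR = 149007.6 / 933300.0 = 0.15966 mm/y

0.15966 mm/y


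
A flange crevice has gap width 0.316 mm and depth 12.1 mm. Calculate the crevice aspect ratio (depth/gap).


Aspect ratio = depth / gap
Ratio = 12.1 / 0.316 = 38.3

38.3


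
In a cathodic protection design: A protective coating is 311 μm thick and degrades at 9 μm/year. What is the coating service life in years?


Service life = thickness / degradation rate
Life = 311 / 9 = 34.6 years

34.6 years


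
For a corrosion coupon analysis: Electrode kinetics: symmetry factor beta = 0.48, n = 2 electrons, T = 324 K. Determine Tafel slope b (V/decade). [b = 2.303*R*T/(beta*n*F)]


Apply the Tafel slope relation: b = 2.303*R*T/(beta*n*F)
Numerator: 2.303 * 8.314 * 324 = 6203.67
Denominator: 0.48 * 2 * 96485 = 92625.6
b = 6203.67 / 92625.6 = 0.067 V/decade

0.067 V/decade


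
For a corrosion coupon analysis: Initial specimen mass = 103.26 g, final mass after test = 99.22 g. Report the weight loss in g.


Weight loss = initial − final
WL = 103.26 − 99.22 = 4.04 g

4.04 g


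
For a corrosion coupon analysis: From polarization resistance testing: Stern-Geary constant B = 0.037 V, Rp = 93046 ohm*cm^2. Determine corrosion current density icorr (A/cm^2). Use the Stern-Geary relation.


Apply the Stern-Geary relation: icorr = B / Rp
icorr = 0.037 / 93046 = 3.977×10^-7 A/cm^2

3.977×10^-7 A/cm^2


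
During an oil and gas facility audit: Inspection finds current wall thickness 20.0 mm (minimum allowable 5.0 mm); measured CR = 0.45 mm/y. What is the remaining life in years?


Apply the remaining-life relation: RL = (t_current − t_min) / CR
RL = (20.0 − 5.0) / 0.45 = 15.0 / 0.45 = 33.3 years

33.3 years


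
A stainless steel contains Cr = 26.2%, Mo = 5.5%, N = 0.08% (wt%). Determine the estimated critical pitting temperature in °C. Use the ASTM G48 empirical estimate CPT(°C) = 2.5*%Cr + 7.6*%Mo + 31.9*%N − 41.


Apply the ASTM G48 empirical CPT estimate: CPT(°C) = 2.5*%Cr + 7.6*%Mo + 31.9*%N − 41
2.5*26.2 = 65.5; 7.6*5.5 = 41.8; 31.9*0.08 = 2.552
CPT = 65.5 + 41.8 + 2.552 − 41 = 68.852 °C
Rounded to 0.1 °C: CPT ≈ 68.9 °C

68.9 °C


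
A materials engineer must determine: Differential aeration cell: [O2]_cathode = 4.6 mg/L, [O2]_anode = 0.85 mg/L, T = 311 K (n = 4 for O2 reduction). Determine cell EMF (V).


Apply the Nernst concentration-cell relation: E = (RT/nF)*ln(C_cathode/C_anode)
RT/nF = 8.314*311/(4*96485) = 0.00669963 V
ln(4.6/0.85) = 1.68858
E = 0.00669963 * 1.68858 = 0.01131 V

0.01131 V


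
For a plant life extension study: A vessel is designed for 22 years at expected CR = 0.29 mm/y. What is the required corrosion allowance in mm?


Corrosion allowance = CR × design life
CA = 0.29 * 22 = 6.38 mm

6.38 mm


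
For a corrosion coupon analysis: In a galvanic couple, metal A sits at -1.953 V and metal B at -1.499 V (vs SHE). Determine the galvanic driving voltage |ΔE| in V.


Driving voltage is the absolute potential difference.
|ΔE| = |-1.953 − (-1.499)| = 0.454 V

0.454 V


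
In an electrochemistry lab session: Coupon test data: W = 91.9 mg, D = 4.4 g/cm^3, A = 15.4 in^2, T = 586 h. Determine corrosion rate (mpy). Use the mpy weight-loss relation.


Apply the mpy weight-loss relation: CR = 534 * W / (D * A * T)
Numerator: 534 * 91.9 = 49074.6
Denominator: 4.4 * 15.4 * 586 = 39707.36
CR = 49074.6 / 39707.36 = 1.2359 mpy

1.2359 mpy


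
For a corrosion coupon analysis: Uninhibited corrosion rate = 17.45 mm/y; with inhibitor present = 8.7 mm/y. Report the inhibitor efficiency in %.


Apply the inhibitor-efficiency definition: IE = (CR_blank − CR_inh)/CR_blank × 100
IE = (17.45 − 8.7) / 17.45 × 100
IE = 8.75 / 17.45 × 100 = 50.1 %

50.1 %


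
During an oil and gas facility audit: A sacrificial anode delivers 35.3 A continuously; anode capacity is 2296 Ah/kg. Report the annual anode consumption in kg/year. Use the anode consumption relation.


Annual consumption = current * hours per year / capacity
Rate = 35.3 * 8760 / 2296 = 134.7 kg/year

134.7 kg/year


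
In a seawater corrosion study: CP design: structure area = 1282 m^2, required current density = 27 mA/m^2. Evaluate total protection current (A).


I = area * current density, then convert mA → A (÷1000)
I = 1282 * 27 / 1000 = 34.61 A

34.61 A


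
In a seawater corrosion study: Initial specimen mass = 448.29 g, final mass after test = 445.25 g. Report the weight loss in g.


Weight loss = initial − final
WL = 448.29 − 445.25 = 3.04 g

3.04 g


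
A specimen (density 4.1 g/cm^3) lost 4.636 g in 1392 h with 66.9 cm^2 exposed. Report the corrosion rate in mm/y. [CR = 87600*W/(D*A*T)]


Apply the mm/y weight-loss relation: CR = 87600 * W / (D * A * T)
Numerator: 87600 * 4.636 = 406113.6
Denominator: 4.1 * 66.9 * 1392 = 381811.68
CR = 406113.6 / 381811.68 = 1.0636 mm/y

1.0636 mm/y


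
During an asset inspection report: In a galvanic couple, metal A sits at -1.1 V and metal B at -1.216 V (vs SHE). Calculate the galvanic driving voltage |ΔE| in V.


Driving voltage is the absolute potential difference.
|ΔE| = |-1.1 − (-1.216)| = 0.116 V

0.116 V


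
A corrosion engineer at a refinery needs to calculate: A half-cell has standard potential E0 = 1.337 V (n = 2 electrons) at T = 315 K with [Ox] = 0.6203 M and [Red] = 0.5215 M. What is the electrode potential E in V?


Apply the Nernst equation: E = E0 + (RT/nF)*ln([Ox]/[Red])
Step 1: RT/nF = 8.314*315/(2*96485) = 0.01357159 V
Step 2: [Ox]/[Red] = 0.6203/0.5215 = 1.189453
Step 3: ln(1.189453) = 0.173494
Step 4: correction = 0.01357159 * 0.173494 = 0.0024 V
E = 1.337 + 0.0024 = 1.3394 V

1.3394 V


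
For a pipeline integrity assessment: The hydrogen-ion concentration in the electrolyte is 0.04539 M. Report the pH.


pH = −log10[H+]
pH = −log10(0.04539) = 1.34

1.34


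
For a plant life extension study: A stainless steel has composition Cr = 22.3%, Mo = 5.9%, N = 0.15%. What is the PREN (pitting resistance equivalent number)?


Apply the PREN formula: PREN = Cr + 3.3*Mo + 16*N
PREN = 22.3 + 3.3*5.9 + 16*0.15
PREN = 22.3 + 19.47 + 2.4 = 44.17

44.17


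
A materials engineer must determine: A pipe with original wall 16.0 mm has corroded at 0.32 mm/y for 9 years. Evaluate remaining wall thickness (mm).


Remaining wall = original − CR × time
t = 16.0 − 0.32*9 = 16.0 − 2.88 = 13.12 mm

13.12 mm


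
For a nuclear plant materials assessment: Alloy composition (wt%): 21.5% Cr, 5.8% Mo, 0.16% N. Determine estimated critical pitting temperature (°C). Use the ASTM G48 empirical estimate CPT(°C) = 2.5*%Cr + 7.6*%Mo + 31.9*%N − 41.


Apply the ASTM G48 empirical CPT estimate: CPT(°C) = 2.5*%Cr + 7.6*%Mo + 31.9*%N − 41
2.5*21.5 = 53.75; 7.6*5.8 = 44.08; 31.9*0.16 = 5.104
CPT = 53.75 + 44.08 + 5.104 − 41 = 61.934 °C
Rounded to 0.1 °C: CPT ≈ 61.9 °C

61.9 °C


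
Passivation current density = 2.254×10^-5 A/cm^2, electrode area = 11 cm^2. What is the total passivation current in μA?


I = i_pass * A, then convert A → μA (×10^6)
I = 2.254×10^-5 * 11 * 10^6 = 247.94 μA

247.94 μA


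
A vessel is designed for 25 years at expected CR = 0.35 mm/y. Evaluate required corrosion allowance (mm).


Corrosion allowance = CR × design life
CA = 0.35 * 25 = 8.75 mm

8.75 mm


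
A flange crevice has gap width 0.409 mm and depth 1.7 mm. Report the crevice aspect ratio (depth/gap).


Aspect ratio = depth / gap
Ratio = 1.7 / 0.409 = 4.2

4.2


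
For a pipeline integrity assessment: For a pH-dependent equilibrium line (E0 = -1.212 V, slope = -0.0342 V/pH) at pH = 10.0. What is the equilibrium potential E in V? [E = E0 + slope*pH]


Apply the Pourbaix line equation: E = E0 + slope*pH
E = -1.212 + (-0.0342)*10.0 = -1.212 + (-0.342) = -1.554 V
Rounded to 3 decimal places: E = -1.554 V

-1.554 V


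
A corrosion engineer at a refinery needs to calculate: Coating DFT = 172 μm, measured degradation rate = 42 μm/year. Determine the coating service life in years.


Service life = thickness / degradation rate
Life = 172 / 42 = 4.1 years

4.1 years


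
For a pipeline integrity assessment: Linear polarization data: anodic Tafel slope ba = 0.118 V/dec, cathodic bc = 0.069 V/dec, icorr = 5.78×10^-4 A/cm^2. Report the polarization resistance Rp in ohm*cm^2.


Apply the Stern-Geary equation: Rp = ba*bc / (2.303*icorr*(ba+bc))
ba*bc = 0.118*0.069 = 0.008142
ba+bc = 0.187; 2.303*icorr*(ba+bc) = 2.303*5.78×10^-4*0.187 = 2.4892206×10^-4
Rp = 0.008142 / 2.4892206×10^-4 = 32.7 ohm*cm^2

32.7 ohm*cm^2


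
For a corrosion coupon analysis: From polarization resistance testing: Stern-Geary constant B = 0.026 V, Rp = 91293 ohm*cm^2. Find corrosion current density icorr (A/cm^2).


Apply the Stern-Geary relation: icorr = B / Rp
icorr = 0.026 / 91293 = 2.848×10^-7 A/cm^2

2.848×10^-7 A/cm^2


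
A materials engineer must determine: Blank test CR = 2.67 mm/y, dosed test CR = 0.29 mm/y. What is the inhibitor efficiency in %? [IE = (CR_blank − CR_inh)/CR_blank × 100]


Apply the inhibitor-efficiency definition: IE = (CR_blank − CR_inh)/CR_blank × 100
IE = (2.67 − 0.29) / 2.67 × 100
IE = 2.38 / 2.67 × 100 = 89.1 %

89.1 %


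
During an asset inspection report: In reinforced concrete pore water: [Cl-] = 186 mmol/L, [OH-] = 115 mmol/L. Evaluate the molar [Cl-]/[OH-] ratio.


Threshold parameter = [Cl-] / [OH-] (molar basis; both in mmol/L, so units cancel)
Ratio = 186 / 115 = 1.62

1.62


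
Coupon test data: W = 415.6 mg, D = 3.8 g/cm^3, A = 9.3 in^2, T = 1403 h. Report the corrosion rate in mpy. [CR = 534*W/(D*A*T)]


Apply the mpy weight-loss relation: CR = 534 * W / (D * A * T)
Numerator: 534 * 415.6 = 221930.4
Denominator: 3.8 * 9.3 * 1403 = 49582.02
CR = 221930.4 / 49582.02 = 4.47603 mpy

4.47603 mpy


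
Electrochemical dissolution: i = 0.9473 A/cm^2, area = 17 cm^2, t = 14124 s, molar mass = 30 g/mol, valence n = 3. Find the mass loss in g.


Apply Faraday's law: m = i*A*t*M / (n*F)
Total charge passed Q = i*A*t = 0.9473*17*14124 = 227454.3084 C
m = Q*M/(n*F) = 227454.3084*30/(3*96485) = 23.5741 g

23.5741 g


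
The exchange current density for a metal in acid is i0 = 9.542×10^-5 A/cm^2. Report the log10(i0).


i0 = 9.542×10^-5 A/cm^2
log10(i0) = -4.02

-4.02


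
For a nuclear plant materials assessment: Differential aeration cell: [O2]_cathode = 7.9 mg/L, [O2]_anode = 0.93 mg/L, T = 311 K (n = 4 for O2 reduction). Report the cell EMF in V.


Apply the Nernst concentration-cell relation: E = (RT/nF)*ln(C_cathode/C_anode)
RT/nF = 8.314*311/(4*96485) = 0.00669963 V
ln(7.9/0.93) = 2.13943
E = 0.00669963 * 2.13943 = 0.01433 V

0.01433 V


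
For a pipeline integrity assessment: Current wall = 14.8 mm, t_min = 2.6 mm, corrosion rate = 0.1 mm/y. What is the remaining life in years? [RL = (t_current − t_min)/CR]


Apply the remaining-life relation: RL = (t_current − t_min) / CR
RL = (14.8 − 2.6) / 0.1 = 12.2 / 0.1 = 122.0 years

122.0 years


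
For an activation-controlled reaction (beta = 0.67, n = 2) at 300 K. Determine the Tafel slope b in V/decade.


Apply the Tafel slope relation: b = 2.303*R*T/(beta*n*F)
Numerator: 2.303 * 8.314 * 300 = 5744.14
Denominator: 0.67 * 2 * 96485 = 129289.9
b = 5744.14 / 129289.9 = 0.044 V/decade

0.044 V/decade


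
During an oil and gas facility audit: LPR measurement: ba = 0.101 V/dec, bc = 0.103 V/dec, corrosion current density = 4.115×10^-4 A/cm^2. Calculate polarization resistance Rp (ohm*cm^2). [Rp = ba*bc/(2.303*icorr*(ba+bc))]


Apply the Stern-Geary equation: Rp = ba*bc / (2.303*icorr*(ba+bc))
ba*bc = 0.101*0.103 = 0.010403
ba+bc = 0.204; 2.303*icorr*(ba+bc) = 2.303*4.115×10^-4*0.204 = 1.9332764×10^-4
Rp = 0.010403 / 1.9332764×10^-4 = 53.81 ohm*cm^2

53.81 ohm*cm^2


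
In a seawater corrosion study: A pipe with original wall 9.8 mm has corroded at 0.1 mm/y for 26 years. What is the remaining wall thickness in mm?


Remaining wall = original − CR × time
t = 9.8 − 0.1*26 = 9.8 − 2.6 = 7.2 mm

7.2 mm


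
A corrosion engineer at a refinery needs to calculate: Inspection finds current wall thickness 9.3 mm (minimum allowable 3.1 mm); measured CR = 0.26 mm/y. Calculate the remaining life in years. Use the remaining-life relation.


Apply the remaining-life relation: RL = (t_current − t_min) / CR
RL = (9.3 − 3.1) / 0.26 = 6.2 / 0.26 = 23.8 years

23.8 years


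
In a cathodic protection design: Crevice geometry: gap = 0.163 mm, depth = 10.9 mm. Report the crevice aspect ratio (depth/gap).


Aspect ratio = depth / gap
Ratio = 10.9 / 0.163 = 66.9

66.9


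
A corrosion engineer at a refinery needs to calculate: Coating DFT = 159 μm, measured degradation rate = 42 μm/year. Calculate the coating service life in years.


Service life = thickness / degradation rate
Life = 159 / 42 = 3.8 years

3.8 years


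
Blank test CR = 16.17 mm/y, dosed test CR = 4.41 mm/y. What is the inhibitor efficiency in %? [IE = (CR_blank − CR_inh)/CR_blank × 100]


Apply the inhibitor-efficiency definition: IE = (CR_blank − CR_inh)/CR_blank × 100
IE = (16.17 − 4.41) / 16.17 × 100
IE = 11.76 / 16.17 × 100 = 72.7 %

72.7 %


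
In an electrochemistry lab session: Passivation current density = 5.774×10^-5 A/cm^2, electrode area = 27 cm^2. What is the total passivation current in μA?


I = i_pass * A, then convert A → μA (×10^6)
I = 5.774×10^-5 * 27 * 10^6 = 1558.98 μA

1558.98 μA


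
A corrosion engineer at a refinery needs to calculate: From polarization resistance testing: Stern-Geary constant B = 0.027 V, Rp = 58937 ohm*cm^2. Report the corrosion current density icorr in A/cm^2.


Apply the Stern-Geary relation: icorr = B / Rp
icorr = 0.027 / 58937 = 4.581×10^-7 A/cm^2

4.581×10^-7 A/cm^2


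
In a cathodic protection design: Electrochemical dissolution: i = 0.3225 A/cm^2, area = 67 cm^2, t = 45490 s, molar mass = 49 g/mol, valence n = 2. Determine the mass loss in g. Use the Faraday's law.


Apply Faraday's law: m = i*A*t*M / (n*F)
Total charge passed Q = i*A*t = 0.3225*67*45490 = 982925.175 C
m = Q*M/(n*F) = 982925.175*49/(2*96485) = 249.5897 g

249.5897 g


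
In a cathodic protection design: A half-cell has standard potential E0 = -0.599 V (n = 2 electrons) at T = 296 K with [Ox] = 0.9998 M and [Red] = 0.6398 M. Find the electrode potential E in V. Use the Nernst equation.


Apply the Nernst equation: E = E0 + (RT/nF)*ln([Ox]/[Red])
Step 1: RT/nF = 8.314*296/(2*96485) = 0.01275299 V
Step 2: [Ox]/[Red] = 0.9998/0.6398 = 1.562676
Step 3: ln(1.562676) = 0.4464
Step 4: correction = 0.01275299 * 0.4464 = 0.0057 V
E = -0.599 + 0.0057 = -0.5933 V

-0.5933 V


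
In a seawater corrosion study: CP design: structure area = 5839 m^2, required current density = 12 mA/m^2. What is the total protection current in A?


I = area * current density, then convert mA → A (÷1000)
I = 5839 * 12 / 1000 = 70.07 A

70.07 A


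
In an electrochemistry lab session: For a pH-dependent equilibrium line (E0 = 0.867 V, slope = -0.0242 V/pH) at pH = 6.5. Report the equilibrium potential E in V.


Apply the Pourbaix line equation: E = E0 + slope*pH
E = 0.867 + (-0.0242)*6.5 = 0.867 + (-0.1573) = 0.7097 V
Rounded to 3 decimal places: E = 0.710 V

0.710 V


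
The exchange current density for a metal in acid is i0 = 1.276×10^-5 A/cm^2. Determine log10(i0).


i0 = 1.276×10^-5 A/cm^2
log10(i0) = -4.894

-4.894


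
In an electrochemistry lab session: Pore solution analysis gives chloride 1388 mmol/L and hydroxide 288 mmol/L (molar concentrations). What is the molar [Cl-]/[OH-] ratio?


Threshold parameter = [Cl-] / [OH-] (molar basis; both in mmol/L, so units cancel)
Ratio = 1388 / 288 = 4.82

4.82


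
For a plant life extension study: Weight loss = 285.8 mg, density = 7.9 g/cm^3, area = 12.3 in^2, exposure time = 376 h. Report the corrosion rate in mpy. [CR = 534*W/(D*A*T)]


Apply the mpy weight-loss relation: CR = 534 * W / (D * A * T)
Numerator: 534 * 285.8 = 152617.2
Denominator: 7.9 * 12.3 * 376 = 36535.92
CR = 152617.2 / 36535.92 = 4.17718 mpy

4.17718 mpy


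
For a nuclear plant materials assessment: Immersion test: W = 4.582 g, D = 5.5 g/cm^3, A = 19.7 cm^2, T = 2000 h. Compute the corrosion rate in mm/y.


Apply the mm/y weight-loss relation: CR = 87600 * W / (D * A * T)
Numerator: 87600 * 4.582 = 401383.2
Denominator: 5.5 * 19.7 * 2000 = 216700.0
CR = 401383.2 / 216700.0 = 1.8523 mm/y

1.8523 mm/y


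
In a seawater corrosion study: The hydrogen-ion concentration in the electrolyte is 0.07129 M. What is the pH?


pH = −log10[H+]
pH = −log10(0.07129) = 1.15

1.15


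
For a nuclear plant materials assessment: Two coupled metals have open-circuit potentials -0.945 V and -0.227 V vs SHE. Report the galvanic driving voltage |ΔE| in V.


Driving voltage is the absolute potential difference.
|ΔE| = |-0.945 − (-0.227)| = 0.718 V

0.718 V


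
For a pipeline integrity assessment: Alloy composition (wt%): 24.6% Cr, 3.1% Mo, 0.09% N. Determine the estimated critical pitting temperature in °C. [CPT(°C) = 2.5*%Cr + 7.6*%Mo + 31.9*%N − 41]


Apply the ASTM G48 empirical CPT estimate: CPT(°C) = 2.5*%Cr + 7.6*%Mo + 31.9*%N − 41
2.5*24.6 = 61.5; 7.6*3.1 = 23.56; 31.9*0.09 = 2.871
CPT = 61.5 + 23.56 + 2.871 − 41 = 46.931 °C
Rounded to 0.1 °C: CPT ≈ 46.9 °C

46.9 °C


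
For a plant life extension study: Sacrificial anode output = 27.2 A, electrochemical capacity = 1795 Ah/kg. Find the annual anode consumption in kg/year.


Annual consumption = current * hours per year / capacity
Rate = 27.2 * 8760 / 1795 = 132.7 kg/year

132.7 kg/year


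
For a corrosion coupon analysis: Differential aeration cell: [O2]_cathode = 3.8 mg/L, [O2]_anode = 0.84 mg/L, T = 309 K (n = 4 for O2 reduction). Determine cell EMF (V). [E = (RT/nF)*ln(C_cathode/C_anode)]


Apply the Nernst concentration-cell relation: E = (RT/nF)*ln(C_cathode/C_anode)
RT/nF = 8.314*309/(4*96485) = 0.00665654 V
ln(3.8/0.84) = 1.50935
E = 0.00665654 * 1.50935 = 0.01005 V

0.01005 V


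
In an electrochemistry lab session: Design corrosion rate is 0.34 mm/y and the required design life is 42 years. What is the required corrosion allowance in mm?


Corrosion allowance = CR × design life
CA = 0.34 * 42 = 14.28 mm

14.28 mm


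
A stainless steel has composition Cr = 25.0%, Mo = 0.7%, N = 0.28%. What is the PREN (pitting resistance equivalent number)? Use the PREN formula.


Apply the PREN formula: PREN = Cr + 3.3*Mo + 16*N
PREN = 25.0 + 3.3*0.7 + 16*0.28
PREN = 25.0 + 2.31 + 4.48 = 31.79

31.79


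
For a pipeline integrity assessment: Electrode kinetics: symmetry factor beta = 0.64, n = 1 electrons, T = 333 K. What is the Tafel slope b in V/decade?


Apply the Tafel slope relation: b = 2.303*R*T/(beta*n*F)
Numerator: 2.303 * 8.314 * 333 = 6376.0
Denominator: 0.64 * 1 * 96485 = 61750.4
b = 6376.0 / 61750.4 = 0.1033 V/decade

0.1033 V/decade


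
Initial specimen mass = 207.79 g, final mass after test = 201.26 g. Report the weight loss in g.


Weight loss = initial − final
WL = 207.79 − 201.26 = 6.53 g

6.53 g


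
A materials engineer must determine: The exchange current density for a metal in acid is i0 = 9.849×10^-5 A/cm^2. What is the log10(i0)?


i0 = 9.849×10^-5 A/cm^2
log10(i0) = -4.007

-4.007


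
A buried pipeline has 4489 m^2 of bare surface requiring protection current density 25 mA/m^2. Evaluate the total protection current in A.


I = area * current density, then convert mA → A (÷1000)
I = 4489 * 25 / 1000 = 112.23 A

112.23 A


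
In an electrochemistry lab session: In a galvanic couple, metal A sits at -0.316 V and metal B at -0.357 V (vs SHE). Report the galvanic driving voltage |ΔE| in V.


Driving voltage is the absolute potential difference.
|ΔE| = |-0.316 − (-0.357)| = 0.041 V

0.041 V


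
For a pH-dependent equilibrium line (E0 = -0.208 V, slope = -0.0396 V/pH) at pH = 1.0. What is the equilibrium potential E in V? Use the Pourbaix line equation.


Apply the Pourbaix line equation: E = E0 + slope*pH
E = -0.208 + (-0.0396)*1.0 = -0.208 + (-0.0396) = -0.2476 V
Rounded to 4 decimal places: E = -0.2476 V

-0.2476 V


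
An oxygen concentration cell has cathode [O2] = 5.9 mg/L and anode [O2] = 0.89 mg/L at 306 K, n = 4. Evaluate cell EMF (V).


Apply the Nernst concentration-cell relation: E = (RT/nF)*ln(C_cathode/C_anode)
RT/nF = 8.314*306/(4*96485) = 0.00659192 V
ln(5.9/0.89) = 1.89149
E = 0.00659192 * 1.89149 = 0.01247 V

0.01247 V


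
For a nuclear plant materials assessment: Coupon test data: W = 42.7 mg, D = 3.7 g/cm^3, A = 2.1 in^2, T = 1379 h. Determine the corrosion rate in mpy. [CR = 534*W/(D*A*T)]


Apply the mpy weight-loss relation: CR = 534 * W / (D * A * T)
Numerator: 534 * 42.7 = 22801.8
Denominator: 3.7 * 2.1 * 1379 = 10714.83
CR = 22801.8 / 10714.83 = 2.12806 mpy

2.12806 mpy


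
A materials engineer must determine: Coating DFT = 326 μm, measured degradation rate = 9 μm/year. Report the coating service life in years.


Service life = thickness / degradation rate
Life = 326 / 9 = 36.2 years

36.2 years


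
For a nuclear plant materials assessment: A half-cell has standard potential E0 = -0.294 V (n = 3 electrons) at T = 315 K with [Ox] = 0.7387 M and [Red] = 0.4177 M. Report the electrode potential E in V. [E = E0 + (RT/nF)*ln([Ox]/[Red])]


Apply the Nernst equation: E = E0 + (RT/nF)*ln([Ox]/[Red])
Step 1: RT/nF = 8.314*315/(3*96485) = 0.00904773 V
Step 2: [Ox]/[Red] = 0.7387/0.4177 = 1.768494
Step 3: ln(1.768494) = 0.570128
Step 4: correction = 0.00904773 * 0.570128 = 0.0052 V
E = -0.294 + 0.0052 = -0.2888 V

-0.2888 V


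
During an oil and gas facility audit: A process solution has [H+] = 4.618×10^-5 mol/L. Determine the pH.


pH = −log10[H+]
pH = −log10(4.618×10^-5) = 4.34

4.34


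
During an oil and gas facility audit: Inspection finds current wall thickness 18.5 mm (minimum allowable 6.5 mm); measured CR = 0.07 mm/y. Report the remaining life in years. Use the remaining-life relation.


Apply the remaining-life relation: RL = (t_current − t_min) / CR
RL = (18.5 − 6.5) / 0.07 = 12.0 / 0.07 = 171.4 years

171.4 years


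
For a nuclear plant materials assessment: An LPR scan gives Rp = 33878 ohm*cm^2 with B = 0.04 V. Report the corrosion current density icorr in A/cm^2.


Apply the Stern-Geary relation: icorr = B / Rp
icorr = 0.04 / 33878 = 1.181×10^-6 A/cm^2

1.181×10^-6 A/cm^2


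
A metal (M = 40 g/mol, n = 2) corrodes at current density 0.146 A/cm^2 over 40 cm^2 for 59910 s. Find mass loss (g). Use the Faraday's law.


Apply Faraday's law: m = i*A*t*M / (n*F)
Total charge passed Q = i*A*t = 0.146*40*59910 = 349874.4 C
m = Q*M/(n*F) = 349874.4*40/(2*96485) = 72.5241 g

72.5241 g


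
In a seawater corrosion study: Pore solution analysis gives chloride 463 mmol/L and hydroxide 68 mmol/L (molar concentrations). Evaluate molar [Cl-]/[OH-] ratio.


Threshold parameter = [Cl-] / [OH-] (molar basis; both in mmol/L, so units cancel)
Ratio = 463 / 68 = 6.81

6.81
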